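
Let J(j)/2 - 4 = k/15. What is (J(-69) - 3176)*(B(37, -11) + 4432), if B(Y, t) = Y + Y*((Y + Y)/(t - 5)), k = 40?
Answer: -13592746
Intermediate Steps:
J(j) = 40/3 (J(j) = 8 + 2*(40/15) = 8 + 2*(40*(1/15)) = 8 + 2*(8/3) = 8 + 16/3 = 40/3)
B(Y, t) = Y + 2*Y²/(-5 + t) (B(Y, t) = Y + Y*((2*Y)/(-5 + t)) = Y + Y*(2*Y/(-5 + t)) = Y + 2*Y²/(-5 + t))
(J(-69) - 3176)*(B(37, -11) + 4432) = (40/3 - 3176)*(37*(-5 - 11 + 2*37)/(-5 - 11) + 4432) = -9488*(37*(-5 - 11 + 74)/(-16) + 4432)/3 = -9488*(37*(-1/16)*58 + 4432)/3 = -9488*(-1073/8 + 4432)/3 = -9488/3*34383/8 = -13592746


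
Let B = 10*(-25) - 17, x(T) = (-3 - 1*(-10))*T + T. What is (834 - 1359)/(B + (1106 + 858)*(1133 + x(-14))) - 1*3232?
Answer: -6480086189/2004977 ≈ -3232.0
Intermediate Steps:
x(T) = 8*T (x(T) = (-3 + 10)*T + T = 7*T + T = 8*T)
B = -267 (B = -250 - 17 = -267)
(834 - 1359)/(B + (1106 + 858)*(1133 + x(-14))) - 1*3232 = (834 - 1359)/(-267 + (1106 + 858)*(1133 + 8*(-14))) - 1*3232 = -525/(-267 + 1964*(1133 - 112)) - 3232 = -525/(-267 + 1964*1021) - 3232 = -525/(-267 + 2005244) - 3232 = -525/2004977 - 3232 = -6480086189/2004977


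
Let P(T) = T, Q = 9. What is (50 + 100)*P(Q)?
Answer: 1350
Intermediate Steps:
(50 + 100)*P(Q) = (50 + 100)*9 = 150*9 = 1350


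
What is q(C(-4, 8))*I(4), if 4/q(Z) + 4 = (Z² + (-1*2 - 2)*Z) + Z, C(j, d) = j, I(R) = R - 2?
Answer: ⅓ ≈ 0.33333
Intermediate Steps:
I(R) = -2 + R
q(Z) = 4/(-4 + Z² - 3*Z) (q(Z) = 4/(-4 + ((Z² + (-1*2 - 2)*Z) + Z)) = 4/(-4 + ((Z² + (-2 - 2)*Z) + Z)) = 4/(-4 + ((Z² - 4*Z) + Z)) = 4/(-4 + (Z² - 3*Z)) = 4/(-4 + Z² - 3*Z))
q(C(-4, 8))*I(4) = (4/(-4 + (-4)² - 3*(-4)))*(-2 + 4) = (4/(-4 + 16 + 12))*2 = (4/24)*2 = (4*(1/24))*2 = (⅙)*2 = ⅓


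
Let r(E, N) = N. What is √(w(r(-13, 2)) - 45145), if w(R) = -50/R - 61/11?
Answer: I*√5466241/11 ≈ 212.55*I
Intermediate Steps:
w(R) = -61/11 - 50/R (w(R) = -50/R - 61*1/11 = -50/R - 61/11 = -61/11 - 50/R)
√(w(r(-13, 2)) - 45145) = √((-61/11 - 50/2) - 45145) = √((-61/11 - 50*½) - 45145) = √((-61/11 - 25) - 45145) = √(-336/11 - 45145) = √(-496931/11) = I*√5466241/11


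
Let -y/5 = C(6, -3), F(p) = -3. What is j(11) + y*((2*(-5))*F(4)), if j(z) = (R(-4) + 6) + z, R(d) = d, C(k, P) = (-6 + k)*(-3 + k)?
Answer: 13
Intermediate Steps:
y = 0 (y = -5*(18 + 6² - 9*6) = -5*(18 + 36 - 54) = -5*0 = 0)
j(z) = 2 + z (j(z) = (-4 + 6) + z = 2 + z)
j(11) + y*((2*(-5))*F(4)) = (2 + 11) + 0*((2*(-5))*(-3)) = 13 + 0*(-10*(-3)) = 13 + 0*30 = 13 + 0 = 13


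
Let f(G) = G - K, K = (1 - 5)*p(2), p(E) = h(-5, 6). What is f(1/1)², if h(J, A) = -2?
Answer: 49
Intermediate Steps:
p(E) = -2
K = 8 (K = (1 - 5)*(-2) = -4*(-2) = 8)
f(G) = -8 + G (f(G) = G - 1*8 = G - 8 = -8 + G)
f(1/1)² = (-8 + 1/1)² = (-8 + 1*1)² = (-8 + 1)² = (-7)² = 49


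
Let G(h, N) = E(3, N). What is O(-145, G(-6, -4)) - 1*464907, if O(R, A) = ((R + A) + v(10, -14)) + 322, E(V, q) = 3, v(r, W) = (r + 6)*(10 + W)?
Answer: -464791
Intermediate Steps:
v(r, W) = (6 + r)*(10 + W)
G(h, N) = 3
O(R, A) = 258 + A + R (O(R, A) = ((R + A) + (60 + 6*(-14) + 10*10 - 14*10)) + 322 = ((A + R) + (60 - 84 + 100 - 140)) + 322 = ((A + R) - 64) + 322 = (-64 + A + R) + 322 = 258 + A + R)
O(-145, G(-6, -4)) - 1*464907 = (258 + 3 - 145) - 1*464907 = 116 - 464907 = -464791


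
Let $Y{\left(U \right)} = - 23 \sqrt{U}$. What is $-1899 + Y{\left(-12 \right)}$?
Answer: $-1899 - 46 i \sqrt{3} \approx -1899.0 - 79.674 i$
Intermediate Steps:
$-1899 + Y{\left(-12 \right)} = -1899 - 23 \sqrt{-12} = -1899 - 23 \cdot 2 i \sqrt{3} = -1899 - 46 i \sqrt{3}$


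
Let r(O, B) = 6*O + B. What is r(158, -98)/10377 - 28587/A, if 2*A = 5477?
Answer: -588639148/56834829 ≈ -10.357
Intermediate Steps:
A = 5477/2 (A = (½)*5477 = 5477/2 ≈ 2738.5)
r(O, B) = B + 6*O
r(158, -98)/10377 - 28587/A = (-98 + 6*158)/10377 - 28587/5477/2 = (-98 + 948)*(1/10377) - 28587*2/5477 = 850*(1/10377) - 57174/5477 = 850/10377 - 57174/5477 = -588639148/56834829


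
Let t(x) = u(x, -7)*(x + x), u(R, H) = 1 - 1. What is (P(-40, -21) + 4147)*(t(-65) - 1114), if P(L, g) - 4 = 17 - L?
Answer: -4687712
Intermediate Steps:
P(L, g) = 21 - L (P(L, g) = 4 + (17 - L) = 21 - L)
u(R, H) = 0
t(x) = 0 (t(x) = 0*(x + x) = 0*(2*x) = 0)
(P(-40, -21) + 4147)*(t(-65) - 1114) = ((21 - 1*(-40)) + 4147)*(0 - 1114) = ((21 + 40) + 4147)*(-1114) = (61 + 4147)*(-1114) = 4208*(-1114) = -4687712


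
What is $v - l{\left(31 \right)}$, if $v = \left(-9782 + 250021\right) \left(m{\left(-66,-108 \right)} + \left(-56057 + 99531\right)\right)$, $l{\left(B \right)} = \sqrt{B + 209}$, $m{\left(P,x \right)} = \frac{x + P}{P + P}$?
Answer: $\frac{229778273223}{22} - 4 \sqrt{15} \approx 1.0444 \cdot 10^{10}$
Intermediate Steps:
$m{\left(P,x \right)} = \frac{P + x}{2 P}$
$l{\left(B \right)} = \sqrt{209 + B}$
$v = \frac{229778273223}{22}$ ($v = \left(-9782 + 250021\right) \left(\frac{-66 - 108}{2 \left(-66\right)} + \left(-56057 + 99531\right)\right) = 240239 \left(\frac{1}{2} \left(- \frac{1}{66}\right) \left(-174\right) + 43474\right) = 240239 \left(\frac{29}{22} + 43474\right) = 240239 \cdot \frac{956457}{22} = \frac{229778273223}{22} \approx 1.0444 \cdot 10^{10}$)
$v - l{\left(31 \right)} = \frac{229778273223}{22} - \sqrt{209 + 31} = \frac{229778273223}{22} - \sqrt{240} = \frac{229778273223}{22} - 4 \sqrt{15}$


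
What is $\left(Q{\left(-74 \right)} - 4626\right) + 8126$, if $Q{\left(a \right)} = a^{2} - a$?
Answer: $9050$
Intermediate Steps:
$\left(Q{\left(-74 \right)} - 4626\right) + 8126 = \left(- 74 \left(-1 - 74\right) - 4626\right) + 8126 = \left(\left(-74\right) \left(-75\right) - 4626\right) + 8126 = \left(5550 - 4626\right) + 8126 = 924 + 8126 = 9050$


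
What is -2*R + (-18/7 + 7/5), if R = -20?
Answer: 1359/35 ≈ 38.829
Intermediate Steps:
-2*R + (-18/7 + 7/5) = -2*(-20) + (-18/7 + 7/5) = 40 + (-18*⅐ + 7*(⅕)) = 40 + (-18/7 + 7/5) = 40 - 41/35 = 1359/35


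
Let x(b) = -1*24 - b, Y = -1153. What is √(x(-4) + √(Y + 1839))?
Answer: √(-20 + 7*√14) ≈ 2.4883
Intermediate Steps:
x(b) = -24 - b
√(x(-4) + √(Y + 1839)) = √((-24 - 1*(-4)) + √(-1153 + 1839)) = √((-24 + 4) + √686) = √(-20 + 7*√14)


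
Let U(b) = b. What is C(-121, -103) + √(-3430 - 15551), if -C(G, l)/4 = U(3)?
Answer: -12 + 3*I*√2109 ≈ -12.0 + 137.77*I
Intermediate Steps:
C(G, l) = -12 (C(G, l) = -4*3 = -12)
C(-121, -103) + √(-3430 - 15551) = -12 + √(-3430 - 15551) = -12 + √(-18981) = -12 + 3*I*√2109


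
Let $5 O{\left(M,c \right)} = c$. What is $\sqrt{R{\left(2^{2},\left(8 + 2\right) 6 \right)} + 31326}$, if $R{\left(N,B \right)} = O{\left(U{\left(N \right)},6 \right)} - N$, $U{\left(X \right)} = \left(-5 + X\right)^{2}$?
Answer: $\frac{2 \sqrt{195770}}{5} \approx 176.98$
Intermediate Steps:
$O{\left(M,c \right)} = \frac{c}{5}$
$R{\left(N,B \right)} = \frac{6}{5} - N$ ($R{\left(N,B \right)} = \frac{1}{5} \cdot 6 - N = \frac{6}{5} - N$)
$\sqrt{R{\left(2^{2},\left(8 + 2\right) 6 \right)} + 31326} = \sqrt{\left(\frac{6}{5} - 2^{2}\right) + 31326} = \sqrt{\left(\frac{6}{5} - 4\right) + 31326} = \sqrt{- \frac{14}{5} + 31326} = \sqrt{\frac{156616}{5}} = \frac{2 \sqrt{195770}}{5}$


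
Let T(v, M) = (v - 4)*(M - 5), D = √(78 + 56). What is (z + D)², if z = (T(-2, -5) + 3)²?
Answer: (3969 + √134)² ≈ 1.5845e+7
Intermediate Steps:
D = √134 ≈ 11.576
T(v, M) = (-5 + M)*(-4 + v) (T(v, M) = (-4 + v)*(-5 + M) = (-5 + M)*(-4 + v))
z = 3969 (z = ((20 - 5*(-2) - 4*(-5) - 5*(-2)) + 3)² = ((20 + 10 + 20 + 10) + 3)² = (60 + 3)² = 63² = 3969)
(z + D)² = (3969 + √134)²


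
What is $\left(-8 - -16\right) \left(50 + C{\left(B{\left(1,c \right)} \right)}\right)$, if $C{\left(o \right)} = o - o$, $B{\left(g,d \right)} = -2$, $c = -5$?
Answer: $400$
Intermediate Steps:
$C{\left(o \right)} = 0$
$\left(-8 - -16\right) \left(50 + C{\left(B{\left(1,c \right)} \right)}\right) = \left(-8 - -16\right) \left(50 + 0\right) = \left(-8 + 16\right) 50 = 8 \cdot 50 = 400$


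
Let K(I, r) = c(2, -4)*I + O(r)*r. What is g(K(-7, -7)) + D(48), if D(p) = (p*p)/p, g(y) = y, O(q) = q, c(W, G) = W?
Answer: 83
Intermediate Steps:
K(I, r) = r² + 2*I (K(I, r) = 2*I + r*r = 2*I + r² = r² + 2*I)
D(p) = p (D(p) = p²/p = p)
g(K(-7, -7)) + D(48) = ((-7)² + 2*(-7)) + 48 = (49 - 14) + 48 = 35 + 48 = 83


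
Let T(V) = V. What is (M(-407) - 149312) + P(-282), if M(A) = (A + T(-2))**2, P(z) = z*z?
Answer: 97493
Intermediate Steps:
P(z) = z**2
M(A) = (-2 + A)**2 (M(A) = (A - 2)**2 = (-2 + A)**2)
(M(-407) - 149312) + P(-282) = ((-2 - 407)**2 - 149312) + (-282)**2 = ((-409)**2 - 149312) + 79524 = (167281 - 149312) + 79524 = 17969 + 79524 = 97493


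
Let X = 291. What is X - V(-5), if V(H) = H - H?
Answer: 291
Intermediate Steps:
V(H) = 0
X - V(-5) = 291 - 1*0 = 291 + 0 = 291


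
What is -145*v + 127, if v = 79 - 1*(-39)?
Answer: -16983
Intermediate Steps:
v = 118 (v = 79 + 39 = 118)
-145*v + 127 = -145*118 + 127 = -17110 + 127 = -16983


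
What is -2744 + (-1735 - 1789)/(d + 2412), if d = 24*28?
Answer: -2116505/771 ≈ -2745.1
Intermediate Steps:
d = 672
-2744 + (-1735 - 1789)/(d + 2412) = -2744 + (-1735 - 1789)/(672 + 2412) = -2744 - 3524/3084 = -2744 - 3524*1/3084 = -2744 - 881/771 = -2116505/771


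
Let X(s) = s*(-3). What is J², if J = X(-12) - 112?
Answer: 5776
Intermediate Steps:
X(s) = -3*s
J = -76 (J = -3*(-12) - 112 = 36 - 112 = -76)
J² = (-76)² = 5776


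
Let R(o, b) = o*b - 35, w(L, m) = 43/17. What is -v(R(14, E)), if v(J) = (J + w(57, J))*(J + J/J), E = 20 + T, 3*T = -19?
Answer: -3824144/153 ≈ -24994.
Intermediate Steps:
T = -19/3 (T = (⅓)*(-19) = -19/3 ≈ -6.3333)
w(L, m) = 43/17 (w(L, m) = 43*(1/17) = 43/17)
E = 41/3 (E = 20 - 19/3 = 41/3 ≈ 13.667)
R(o, b) = -35 + b*o (R(o, b) = b*o - 35 = -35 + b*o)
v(J) = (1 + J)*(43/17 + J) (v(J) = (J + 43/17)*(J + J/J) = (43/17 + J)*(J + 1) = (43/17 + J)*(1 + J) = (1 + J)*(43/17 + J))
-v(R(14, E)) = -(43/17 + (-35 + (41/3)*14)² + 60*(-35 + (41/3)*14)/17) = -(43/17 + (-35 + 574/3)² + 60*(-35 + 574/3)/17) = -(43/17 + (469/3)² + (60/17)*(469/3)) = -(43/17 + 219961/9 + 9380/17) = -1*3824144/153 = -3824144/153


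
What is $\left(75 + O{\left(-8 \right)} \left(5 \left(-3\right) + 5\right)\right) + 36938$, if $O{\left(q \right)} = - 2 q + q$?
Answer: $36933$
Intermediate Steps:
$O{\left(q \right)} = - q$
$\left(75 + O{\left(-8 \right)} \left(5 \left(-3\right) + 5\right)\right) + 36938 = \left(75 + \left(-1\right) \left(-8\right) \left(5 \left(-3\right) + 5\right)\right) + 36938 = \left(75 + 8 \left(-15 + 5\right)\right) + 36938 = \left(75 + 8 \left(-10\right)\right) + 36938 = \left(75 - 80\right) + 36938 = -5 + 36938 = 36933$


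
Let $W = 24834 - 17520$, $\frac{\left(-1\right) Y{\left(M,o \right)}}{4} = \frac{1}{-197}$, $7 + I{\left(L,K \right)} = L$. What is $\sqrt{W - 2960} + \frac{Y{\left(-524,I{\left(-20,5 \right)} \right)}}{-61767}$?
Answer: $- \frac{4}{12168099} + \sqrt{4354} \approx 65.985$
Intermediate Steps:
$I{\left(L,K \right)} = -7 + L$
$Y{\left(M,o \right)} = \frac{4}{197}$ ($Y{\left(M,o \right)} = - \frac{4}{-197} = \left(-4\right) \left(- \frac{1}{197}\right) = \frac{4}{197}$)
$W = 7314$
$\sqrt{W - 2960} + \frac{Y{\left(-524,I{\left(-20,5 \right)} \right)}}{-61767} = \sqrt{7314 - 2960} + \frac{4}{197 \left(-61767\right)} = \sqrt{7314 - 2960} + \frac{4}{197} \left(- \frac{1}{61767}\right) = \sqrt{4354} - \frac{4}{12168099} = - \frac{4}{12168099} + \sqrt{4354}$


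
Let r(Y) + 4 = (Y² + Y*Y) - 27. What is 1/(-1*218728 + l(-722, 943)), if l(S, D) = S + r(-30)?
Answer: -1/217681 ≈ -4.5939e-6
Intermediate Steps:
r(Y) = -31 + 2*Y² (r(Y) = -4 + ((Y² + Y*Y) - 27) = -4 + ((Y² + Y²) - 27) = -4 + (2*Y² - 27) = -4 + (-27 + 2*Y²) = -31 + 2*Y²)
l(S, D) = 1769 + S (l(S, D) = S + (-31 + 2*(-30)²) = S + (-31 + 2*900) = S + (-31 + 1800) = S + 1769 = 1769 + S)
1/(-1*218728 + l(-722, 943)) = 1/(-1*218728 + (1769 - 722)) = 1/(-218728 + 1047) = 1/(-217681) = -1/217681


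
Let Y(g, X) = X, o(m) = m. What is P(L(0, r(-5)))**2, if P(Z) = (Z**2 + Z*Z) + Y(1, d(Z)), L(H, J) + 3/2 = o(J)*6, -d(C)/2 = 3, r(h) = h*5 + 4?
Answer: 4226690169/4 ≈ 1.0567e+9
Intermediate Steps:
r(h) = 4 + 5*h (r(h) = 5*h + 4 = 4 + 5*h)
d(C) = -6 (d(C) = -2*3 = -6)
L(H, J) = -3/2 + 6*J (L(H, J) = -3/2 + J*6 = -3/2 + 6*J)
P(Z) = -6 + 2*Z**2 (P(Z) = (Z**2 + Z*Z) - 6 = (Z**2 + Z**2) - 6 = 2*Z**2 - 6 = -6 + 2*Z**2)
P(L(0, r(-5)))**2 = (-6 + 2*(-3/2 + 6*(4 + 5*(-5)))**2)**2 = (-6 + 2*(-3/2 + 6*(4 - 25))**2)**2 = (-6 + 2*(-3/2 + 6*(-21))**2)**2 = (-6 + 2*(-3/2 - 126)**2)**2 = (-6 + 2*(-255/2)**2)**2 = (-6 + 2*(65025/4))**2 = (-6 + 65025/2)**2 = (65013/2)**2 = 4226690169/4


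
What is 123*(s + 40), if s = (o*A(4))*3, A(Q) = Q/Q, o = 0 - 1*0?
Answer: 4920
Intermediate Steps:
o = 0 (o = 0 + 0 = 0)
A(Q) = 1
s = 0 (s = (0*1)*3 = 0*3 = 0)
123*(s + 40) = 123*(0 + 40) = 123*40 = 4920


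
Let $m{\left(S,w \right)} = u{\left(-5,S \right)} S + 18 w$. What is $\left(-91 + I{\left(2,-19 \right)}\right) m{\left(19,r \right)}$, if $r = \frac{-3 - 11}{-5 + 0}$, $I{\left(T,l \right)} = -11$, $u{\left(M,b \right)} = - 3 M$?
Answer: $- \frac{171054}{5} \approx -34211.0$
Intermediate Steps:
$r = \frac{14}{5}$ ($r = - \frac{14}{-5} = \left(-14\right) \left(- \frac{1}{5}\right) = \frac{14}{5} \approx 2.8$)
$m{\left(S,w \right)} = 15 S + 18 w$ ($m{\left(S,w \right)} = \left(-3\right) \left(-5\right) S + 18 w = 15 S + 18 w$)
$\left(-91 + I{\left(2,-19 \right)}\right) m{\left(19,r \right)} = \left(-91 - 11\right) \left(15 \cdot 19 + 18 \cdot \frac{14}{5}\right) = - 102 \left(285 + \frac{252}{5}\right) = \left(-102\right) \frac{1677}{5} = - \frac{171054}{5}$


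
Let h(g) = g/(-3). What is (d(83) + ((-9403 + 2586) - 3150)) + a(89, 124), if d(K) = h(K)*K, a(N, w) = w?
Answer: -36418/3 ≈ -12139.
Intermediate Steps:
h(g) = -g/3 (h(g) = g*(-1/3) = -g/3)
d(K) = -K**2/3 (d(K) = (-K/3)*K = -K**2/3)
(d(83) + ((-9403 + 2586) - 3150)) + a(89, 124) = (-1/3*83**2 + ((-9403 + 2586) - 3150)) + 124 = (-1/3*6889 + (-6817 - 3150)) + 124 = (-6889/3 - 9967) + 124 = -36790/3 + 124 = -36418/3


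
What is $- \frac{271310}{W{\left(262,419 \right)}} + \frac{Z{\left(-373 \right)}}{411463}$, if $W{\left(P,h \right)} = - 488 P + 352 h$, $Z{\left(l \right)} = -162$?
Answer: $- \frac{55818603457}{4038920808} \approx -13.82$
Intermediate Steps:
$- \frac{271310}{W{\left(262,419 \right)}} + \frac{Z{\left(-373 \right)}}{411463} = - \frac{271310}{\left(-488\right) 262 + 352 \cdot 419} - \frac{162}{411463} = - \frac{271310}{-127856 + 147488} - \frac{162}{411463} = - \frac{271310}{19632} - \frac{162}{411463} = \left(-271310\right) \frac{1}{19632} - \frac{162}{411463} = - \frac{135655}{9816} - \frac{162}{411463} = - \frac{55818603457}{4038920808}$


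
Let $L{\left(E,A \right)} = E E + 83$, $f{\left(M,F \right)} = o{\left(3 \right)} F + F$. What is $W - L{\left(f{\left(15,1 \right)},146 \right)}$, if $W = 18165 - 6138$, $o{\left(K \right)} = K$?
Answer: $11928$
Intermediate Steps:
$W = 12027$ ($W = 18165 - 6138 = 12027$)
$f{\left(M,F \right)} = 4 F$ ($f{\left(M,F \right)} = 3 F + F = 4 F$)
$L{\left(E,A \right)} = 83 + E^{2}$ ($L{\left(E,A \right)} = E^{2} + 83 = 83 + E^{2}$)
$W - L{\left(f{\left(15,1 \right)},146 \right)} = 12027 - \left(83 + \left(4 \cdot 1\right)^{2}\right) = 12027 - \left(83 + 4^{2}\right) = 12027 - \left(83 + 16\right) = 12027 - 99 = 11928$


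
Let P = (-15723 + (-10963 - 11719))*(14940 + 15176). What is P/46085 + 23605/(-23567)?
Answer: -5451759480017/217217039 ≈ -25098.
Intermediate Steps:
P = -1156604980 (P = (-15723 - 22682)*30116 = -38405*30116 = -1156604980)
P/46085 + 23605/(-23567) = -1156604980/46085 + 23605/(-23567) = -1156604980*1/46085 + 23605*(-1/23567) = -231320996/9217 - 23605/23567 = -5451759480017/217217039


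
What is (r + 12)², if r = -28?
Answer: 256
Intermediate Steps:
(r + 12)² = (-28 + 12)² = (-16)² = 256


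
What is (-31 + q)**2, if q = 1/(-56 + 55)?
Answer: 1024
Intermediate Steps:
q = -1 (q = 1/(-1) = -1)
(-31 + q)**2 = (-31 - 1)**2 = (-32)**2 = 1024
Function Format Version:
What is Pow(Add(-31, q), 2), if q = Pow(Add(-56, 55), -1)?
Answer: 1024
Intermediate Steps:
q = -1 (q = Pow(-1, -1) = -1)
Pow(Add(-31, q), 2) = Pow(Add(-31, -1), 2) = Pow(-32, 2) = 1024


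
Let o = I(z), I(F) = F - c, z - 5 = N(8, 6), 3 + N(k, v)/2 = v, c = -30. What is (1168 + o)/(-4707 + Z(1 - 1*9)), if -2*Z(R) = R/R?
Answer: -2418/9415 ≈ -0.25682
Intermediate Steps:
N(k, v) = -6 + 2*v
z = 11 (z = 5 + (-6 + 2*6) = 5 + (-6 + 12) = 5 + 6 = 11)
I(F) = 30 + F (I(F) = F - 1*(-30) = F + 30 = 30 + F)
o = 41 (o = 30 + 11 = 41)
Z(R) = -½ (Z(R) = -R/(2*R) = -½*1 = -½)
(1168 + o)/(-4707 + Z(1 - 1*9)) = (1168 + 41)/(-4707 - ½) = 1209/(-9415/2) = 1209*(-2/9415) = -2418/9415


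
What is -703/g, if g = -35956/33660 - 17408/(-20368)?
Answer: 7530743385/2287477 ≈ 3292.2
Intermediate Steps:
g = -2287477/10712295 (g = -35956*1/33660 - 17408*(-1/20368) = -8989/8415 + 1088/1273 = -2287477/10712295 ≈ -0.21354)
-703/g = -703/(-2287477/10712295) = -703*(-10712295/2287477) = 7530743385/2287477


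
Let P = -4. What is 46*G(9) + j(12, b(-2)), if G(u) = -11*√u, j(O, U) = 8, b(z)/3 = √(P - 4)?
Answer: -1510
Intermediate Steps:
b(z) = 6*I*√2 (b(z) = 3*√(-4 - 4) = 3*√(-8) = 3*(2*I*√2) = 6*I*√2)
46*G(9) + j(12, b(-2)) = 46*(-11*√9) + 8 = 46*(-11*3) + 8 = 46*(-33) + 8 = -1518 + 8 = -1510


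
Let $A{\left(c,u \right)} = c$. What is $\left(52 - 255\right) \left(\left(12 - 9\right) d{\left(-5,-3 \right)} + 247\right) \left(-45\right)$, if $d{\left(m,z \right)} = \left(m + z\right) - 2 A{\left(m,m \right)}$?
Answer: $2311155$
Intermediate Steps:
$d{\left(m,z \right)} = z - m$ ($d{\left(m,z \right)} = \left(m + z\right) - 2 m = z - m$)
$\left(52 - 255\right) \left(\left(12 - 9\right) d{\left(-5,-3 \right)} + 247\right) \left(-45\right) = \left(52 - 255\right) \left(\left(12 - 9\right) \left(-3 - -5\right) + 247\right) \left(-45\right) = - 203 \left(3 \left(-3 + 5\right) + 247\right) \left(-45\right) = - 203 \left(3 \cdot 2 + 247\right) \left(-45\right) = - 203 \left(6 + 247\right) \left(-45\right) = \left(-203\right) 253 \left(-45\right) = \left(-51359\right) \left(-45\right) = 2311155$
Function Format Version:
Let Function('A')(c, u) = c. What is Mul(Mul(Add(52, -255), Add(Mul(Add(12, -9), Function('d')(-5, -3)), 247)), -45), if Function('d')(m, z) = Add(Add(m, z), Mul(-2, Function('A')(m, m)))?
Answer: 2311155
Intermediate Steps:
Function('d')(m, z) = Add(z, Mul(-1, m)) (Function('d')(m, z) = Add(Add(m, z), Mul(-2, m)) = Add(z, Mul(-1, m)))
Mul(Mul(Add(52, -255), Add(Mul(Add(12, -9), Function('d')(-5, -3)), 247)), -45) = Mul(Mul(Add(52, -255), Add(Mul(Add(12, -9), Add(-3, Mul(-1, -5))), 247)), -45) = Mul(Mul(-203, Add(Mul(3, Add(-3, 5)), 247)), -45) = Mul(Mul(-203, Add(Mul(3, 2), 247)), -45) = Mul(Mul(-203, Add(6, 247)), -45) = Mul(Mul(-203, 253), -45) = Mul(-51359, -45) = 2311155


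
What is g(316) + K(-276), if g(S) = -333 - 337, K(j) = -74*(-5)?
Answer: -300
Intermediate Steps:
K(j) = 370
g(S) = -670
g(316) + K(-276) = -670 + 370 = -300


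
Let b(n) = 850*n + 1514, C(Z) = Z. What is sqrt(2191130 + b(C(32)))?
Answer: 2*sqrt(554961) ≈ 1489.9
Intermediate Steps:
b(n) = 1514 + 850*n
sqrt(2191130 + b(C(32))) = sqrt(2191130 + (1514 + 850*32)) = sqrt(2191130 + (1514 + 27200)) = sqrt(2191130 + 28714) = sqrt(2219844) = 2*sqrt(554961)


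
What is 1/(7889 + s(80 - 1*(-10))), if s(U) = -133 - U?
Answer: 1/7666 ≈ 0.00013045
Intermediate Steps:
1/(7889 + s(80 - 1*(-10))) = 1/(7889 + (-133 - (80 - 1*(-10)))) = 1/(7889 + (-133 - (80 + 10))) = 1/(7889 + (-133 - 1*90)) = 1/(7889 + (-133 - 90)) = 1/(7889 - 223) = 1/7666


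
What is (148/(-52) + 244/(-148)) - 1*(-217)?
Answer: 102215/481 ≈ 212.51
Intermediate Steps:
(148/(-52) + 244/(-148)) - 1*(-217) = (148*(-1/52) + 244*(-1/148)) + 217 = (-37/13 - 61/37) + 217 = -2162/481 + 217 = 102215/481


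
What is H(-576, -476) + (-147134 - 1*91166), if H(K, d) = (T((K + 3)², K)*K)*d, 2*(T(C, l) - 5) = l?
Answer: -77830108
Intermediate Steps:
T(C, l) = 5 + l/2
H(K, d) = K*d*(5 + K/2) (H(K, d) = ((5 + K/2)*K)*d = (K*(5 + K/2))*d = K*d*(5 + K/2))
H(-576, -476) + (-147134 - 1*91166) = (½)*(-576)*(-476)*(10 - 576) + (-147134 - 1*91166) = (½)*(-576)*(-476)*(-566) + (-147134 - 91166) = -77591808 - 238300 = -77830108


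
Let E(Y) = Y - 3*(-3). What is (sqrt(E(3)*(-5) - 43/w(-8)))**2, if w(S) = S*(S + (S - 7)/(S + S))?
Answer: -6866/113 ≈ -60.761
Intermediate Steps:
E(Y) = 9 + Y (E(Y) = Y + 9 = 9 + Y)
w(S) = S*(S + (-7 + S)/(2*S)) (w(S) = S*(S + (-7 + S)/((2*S))) = S*(S + (-7 + S)*(1/(2*S))) = S*(S + (-7 + S)/(2*S)))
(sqrt(E(3)*(-5) - 43/w(-8)))**2 = (sqrt((9 + 3)*(-5) - 43/(-7/2 + (-8)**2 + (1/2)*(-8))))**2 = (sqrt(12*(-5) - 43/(-7/2 + 64 - 4)))**2 = (sqrt(-60 - 43/113/2))**2 = (sqrt(-60 - 43*2/113))**2 = (sqrt(-60 - 86/113))**2 = (sqrt(-6866/113))**2 = (I*sqrt(775858)/113)**2 = -6866/113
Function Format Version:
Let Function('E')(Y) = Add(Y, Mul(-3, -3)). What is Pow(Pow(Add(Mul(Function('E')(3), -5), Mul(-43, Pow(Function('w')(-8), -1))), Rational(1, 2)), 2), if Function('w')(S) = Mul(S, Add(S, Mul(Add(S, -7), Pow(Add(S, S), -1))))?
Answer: Rational(-6866, 113) ≈ -60.761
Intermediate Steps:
Function('E')(Y) = Add(9, Y) (Function('E')(Y) = Add(Y, 9) = Add(9, Y))
Function('w')(S) = Mul(S, Add(S, Mul(Rational(1, 2), Pow(S, -1), Add(-7, S)))) (Function('w')(S) = Mul(S, Add(S, Mul(Add(-7, S), Pow(Mul(2, S), -1)))) = Mul(S, Add(S, Mul(Add(-7, S), Mul(Rational(1, 2), Pow(S, -1))))) = Mul(S, Add(S, Mul(Rational(1, 2), Pow(S, -1), Add(-7, S)))))
Pow(Pow(Add(Mul(Function('E')(3), -5), Mul(-43, Pow(Function('w')(-8), -1))), Rational(1, 2)), 2) = Pow(Pow(Add(Mul(Add(9, 3), -5), Mul(-43, Pow(Add(Rational(-7, 2), Pow(-8, 2), Mul(Rational(1, 2), -8)), -1))), Rational(1, 2)), 2) = Pow(Pow(Add(Mul(12, -5), Mul(-43, Pow(Add(Rational(-7, 2), 64, -4), -1))), Rational(1, 2)), 2) = Pow(Pow(Add(-60, Mul(-43, Pow(Rational(113, 2), -1))), Rational(1, 2)), 2) = Pow(Pow(Add(-60, Mul(-43, Rational(2, 113))), Rational(1, 2)), 2) = Pow(Pow(Add(-60, Rational(-86, 113)), Rational(1, 2)), 2) = Pow(Pow(Rational(-6866, 113), Rational(1, 2)), 2) = Pow(Mul(Rational(1, 113), I, Pow(775858, Rational(1, 2))), 2) = Rational(-6866, 113)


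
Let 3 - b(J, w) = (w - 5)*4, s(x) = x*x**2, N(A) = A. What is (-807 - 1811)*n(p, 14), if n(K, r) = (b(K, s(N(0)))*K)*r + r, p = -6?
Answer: 5021324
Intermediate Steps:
s(x) = x**3
b(J, w) = 23 - 4*w (b(J, w) = 3 - (w - 5)*4 = 3 - (-5 + w)*4 = 3 - (-20 + 4*w) = 3 + (20 - 4*w) = 23 - 4*w)
n(K, r) = r + 23*K*r (n(K, r) = ((23 - 4*0**3)*K)*r + r = ((23 - 4*0)*K)*r + r = ((23 + 0)*K)*r + r = (23*K)*r + r = 23*K*r + r = r + 23*K*r)
(-807 - 1811)*n(p, 14) = (-807 - 1811)*(14*(1 + 23*(-6))) = -36652*(1 - 138) = -36652*(-137) = -2618*(-1918) = 5021324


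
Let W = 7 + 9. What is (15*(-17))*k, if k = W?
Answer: -4080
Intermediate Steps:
W = 16
k = 16
(15*(-17))*k = (15*(-17))*16 = -255*16 = -4080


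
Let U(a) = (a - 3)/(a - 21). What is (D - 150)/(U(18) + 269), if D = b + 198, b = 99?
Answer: 49/88 ≈ 0.55682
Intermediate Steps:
U(a) = (-3 + a)/(-21 + a)
D = 297 (D = 99 + 198 = 297)
(D - 150)/(U(18) + 269) = (297 - 150)/((-3 + 18)/(-21 + 18) + 269) = 147/(15/(-3) + 269) = 147/(-⅓*15 + 269) = 147/(-5 + 269) = 147/264 = 147*(1/264) = 49/88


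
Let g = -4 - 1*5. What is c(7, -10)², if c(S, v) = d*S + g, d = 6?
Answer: 1089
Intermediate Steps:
g = -9 (g = -4 - 5 = -9)
c(S, v) = -9 + 6*S (c(S, v) = 6*S - 9 = -9 + 6*S)
c(7, -10)² = (-9 + 6*7)² = (-9 + 42)² = 33² = 1089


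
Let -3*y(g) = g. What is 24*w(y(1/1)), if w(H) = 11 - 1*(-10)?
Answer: 504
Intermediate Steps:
y(g) = -g/3
w(H) = 21 (w(H) = 11 + 10 = 21)
24*w(y(1/1)) = 24*21 = 504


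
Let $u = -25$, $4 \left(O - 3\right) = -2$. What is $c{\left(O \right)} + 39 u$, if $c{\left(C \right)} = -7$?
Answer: $-982$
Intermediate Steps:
$O = \frac{5}{2}$ ($O = 3 + \frac{1}{4} \left(-2\right) = 3 - \frac{1}{2} = \frac{5}{2} \approx 2.5$)
$c{\left(O \right)} + 39 u = -7 + 39 \left(-25\right) = -7 - 975 = -982$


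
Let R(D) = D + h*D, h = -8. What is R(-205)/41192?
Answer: 1435/41192 ≈ 0.034837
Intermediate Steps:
R(D) = -7*D (R(D) = D - 8*D = -7*D)
R(-205)/41192 = -7*(-205)/41192 = 1435*(1/41192) = 1435/41192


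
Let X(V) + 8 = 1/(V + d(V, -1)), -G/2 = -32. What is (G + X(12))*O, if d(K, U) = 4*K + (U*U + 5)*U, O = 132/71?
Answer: 66550/639 ≈ 104.15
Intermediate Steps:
O = 132/71 (O = 132*(1/71) = 132/71 ≈ 1.8592)
G = 64 (G = -2*(-32) = 64)
d(K, U) = 4*K + U*(5 + U²) (d(K, U) = 4*K + (U² + 5)*U = 4*K + (5 + U²)*U = 4*K + U*(5 + U²))
X(V) = -8 + 1/(-6 + 5*V) (X(V) = -8 + 1/(V + ((-1)³ + 4*V + 5*(-1))) = -8 + 1/(V + (-1 + 4*V - 5)) = -8 + 1/(V + (-6 + 4*V)) = -8 + 1/(-6 + 5*V))
(G + X(12))*O = (64 + (49 - 40*12)/(-6 + 5*12))*(132/71) = (64 + (49 - 480)/(-6 + 60))*(132/71) = (64 - 431/54)*(132/71) = (3025/54)*(132/71) = 66550/639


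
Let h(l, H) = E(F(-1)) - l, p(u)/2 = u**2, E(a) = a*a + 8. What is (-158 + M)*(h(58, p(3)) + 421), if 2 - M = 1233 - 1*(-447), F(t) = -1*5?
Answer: -727056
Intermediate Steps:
F(t) = -5
E(a) = 8 + a**2 (E(a) = a**2 + 8 = 8 + a**2)
p(u) = 2*u**2
h(l, H) = 33 - l (h(l, H) = (8 + (-5)**2) - l = (8 + 25) - l = 33 - l)
M = -1678 (M = 2 - (1233 - 1*(-447)) = 2 - (1233 + 447) = 2 - 1*1680 = 2 - 1680 = -1678)
(-158 + M)*(h(58, p(3)) + 421) = (-158 - 1678)*((33 - 1*58) + 421) = -1836*((33 - 58) + 421) = -1836*(-25 + 421) = -1836*396 = -727056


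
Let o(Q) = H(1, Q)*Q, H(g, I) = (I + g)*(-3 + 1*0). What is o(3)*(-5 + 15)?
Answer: -360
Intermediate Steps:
H(g, I) = -3*I - 3*g (H(g, I) = (I + g)*(-3 + 0) = (I + g)*(-3) = -3*I - 3*g)
o(Q) = Q*(-3 - 3*Q) (o(Q) = (-3*Q - 3*1)*Q = (-3*Q - 3)*Q = (-3 - 3*Q)*Q = Q*(-3 - 3*Q))
o(3)*(-5 + 15) = (-3*3*(1 + 3))*(-5 + 15) = -3*3*4*10 = -36*10 = -360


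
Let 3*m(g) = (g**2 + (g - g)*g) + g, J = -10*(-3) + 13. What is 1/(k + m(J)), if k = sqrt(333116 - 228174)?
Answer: 2838/1317593 - 9*sqrt(104942)/2635186 ≈ 0.0010475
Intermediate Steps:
J = 43 (J = -5*(-6) + 13 = 30 + 13 = 43)
k = sqrt(104942) ≈ 323.95
m(g) = g/3 + g**2/3 (m(g) = ((g**2 + (g - g)*g) + g)/3 = ((g**2 + 0*g) + g)/3 = ((g**2 + 0) + g)/3 = (g**2 + g)/3 = (g + g**2)/3 = g/3 + g**2/3)
1/(k + m(J)) = 1/(sqrt(104942) + (1/3)*43*(1 + 43)) = 1/(sqrt(104942) + (1/3)*43*44) = 1/(sqrt(104942) + 1892/3) = 1/(1892/3 + sqrt(104942))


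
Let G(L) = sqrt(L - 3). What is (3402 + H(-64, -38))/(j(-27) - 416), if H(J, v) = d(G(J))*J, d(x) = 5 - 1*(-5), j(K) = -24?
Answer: -1381/220 ≈ -6.2773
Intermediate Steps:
G(L) = sqrt(-3 + L)
d(x) = 10 (d(x) = 5 + 5 = 10)
H(J, v) = 10*J
(3402 + H(-64, -38))/(j(-27) - 416) = (3402 + 10*(-64))/(-24 - 416) = (3402 - 640)/(-440) = 2762*(-1/440) = -1381/220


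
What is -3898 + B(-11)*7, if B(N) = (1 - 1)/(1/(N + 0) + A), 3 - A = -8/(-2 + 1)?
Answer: -3898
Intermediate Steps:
A = -5 (A = 3 - (-8)/(-2 + 1) = 3 - (-8)/(-1) = 3 - (-8)*(-1) = 3 - 1*8 = 3 - 8 = -5)
B(N) = 0 (B(N) = (1 - 1)/(1/(N + 0) - 5) = 0/(1/N - 5) = 0/(-5 + 1/N) = 0)
-3898 + B(-11)*7 = -3898 + 0*7 = -3898 + 0 = -3898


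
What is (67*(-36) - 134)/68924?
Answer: -1273/34462 ≈ -0.036939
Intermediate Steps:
(67*(-36) - 134)/68924 = (-2412 - 134)*(1/68924) = -2546*1/68924 = -1273/34462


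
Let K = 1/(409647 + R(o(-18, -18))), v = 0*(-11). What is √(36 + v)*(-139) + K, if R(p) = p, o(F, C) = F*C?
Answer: -341915813/409971 ≈ -834.00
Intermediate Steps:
v = 0
o(F, C) = C*F
K = 1/409971 (K = 1/(409647 - 18*(-18)) = 1/(409647 + 324) = 1/409971 ≈ 2.4392e-6)
√(36 + v)*(-139) + K = √(36 + 0)*(-139) + 1/409971 = √36*(-139) + 1/409971 = 6*(-139) + 1/409971 = -834 + 1/409971 = -341915813/409971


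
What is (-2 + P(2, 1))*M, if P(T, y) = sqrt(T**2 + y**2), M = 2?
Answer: -4 + 2*sqrt(5) ≈ 0.47214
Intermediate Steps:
(-2 + P(2, 1))*M = (-2 + sqrt(2**2 + 1**2))*2 = (-2 + sqrt(4 + 1))*2 = (-2 + sqrt(5))*2 = -4 + 2*sqrt(5)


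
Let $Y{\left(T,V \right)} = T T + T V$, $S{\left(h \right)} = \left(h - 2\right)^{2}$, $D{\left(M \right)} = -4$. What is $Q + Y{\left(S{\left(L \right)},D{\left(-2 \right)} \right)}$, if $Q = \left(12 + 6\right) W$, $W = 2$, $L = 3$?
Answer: $33$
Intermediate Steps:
$S{\left(h \right)} = \left(-2 + h\right)^{2}$
$Q = 36$ ($Q = \left(12 + 6\right) 2 = 18 \cdot 2 = 36$)
$Y{\left(T,V \right)} = T^{2} + T V$
$Q + Y{\left(S{\left(L \right)},D{\left(-2 \right)} \right)} = 36 + \left(-2 + 3\right)^{2} \left(\left(-2 + 3\right)^{2} - 4\right) = 36 + 1^{2} \left(1^{2} - 4\right) = 36 + 1 \left(1 - 4\right) = 36 + 1 \left(-3\right) = 36 - 3 = 33$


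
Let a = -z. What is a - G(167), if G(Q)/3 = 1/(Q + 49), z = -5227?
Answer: 376343/72 ≈ 5227.0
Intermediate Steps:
G(Q) = 3/(49 + Q) (G(Q) = 3/(Q + 49) = 3/(49 + Q))
a = 5227 (a = -1*(-5227) = 5227)
a - G(167) = 5227 - 3/(49 + 167) = 5227 - 3/216 = 5227 - 1*1/72 = 5227 - 1/72 = 376343/72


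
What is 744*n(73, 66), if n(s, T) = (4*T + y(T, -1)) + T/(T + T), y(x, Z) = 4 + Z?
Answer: 199020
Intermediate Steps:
n(s, T) = 7/2 + 4*T (n(s, T) = (4*T + (4 - 1)) + T/(T + T) = (4*T + 3) + T/((2*T)) = (3 + 4*T) + (1/(2*T))*T = (3 + 4*T) + ½ = 7/2 + 4*T)
744*n(73, 66) = 744*(7/2 + 4*66) = 744*(7/2 + 264) = 744*(535/2) = 199020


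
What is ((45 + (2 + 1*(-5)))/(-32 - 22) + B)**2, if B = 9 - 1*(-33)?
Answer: 137641/81 ≈ 1699.3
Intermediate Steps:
B = 42 (B = 9 + 33 = 42)
((45 + (2 + 1*(-5)))/(-32 - 22) + B)**2 = ((45 + (2 + 1*(-5)))/(-32 - 22) + 42)**2 = ((45 + (2 - 5))/(-54) + 42)**2 = ((45 - 3)*(-1/54) + 42)**2 = (42*(-1/54) + 42)**2 = (-7/9 + 42)**2 = (371/9)**2 = 137641/81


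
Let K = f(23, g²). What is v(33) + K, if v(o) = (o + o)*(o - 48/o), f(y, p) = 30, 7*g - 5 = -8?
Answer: 2112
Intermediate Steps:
g = -3/7 (g = 5/7 + (⅐)*(-8) = 5/7 - 8/7 = -3/7 ≈ -0.42857)
K = 30
v(o) = 2*o*(o - 48/o) (v(o) = (2*o)*(o - 48/o) = 2*o*(o - 48/o))
v(33) + K = (-96 + 2*33²) + 30 = (-96 + 2*1089) + 30 = (-96 + 2178) + 30 = 2082 + 30 = 2112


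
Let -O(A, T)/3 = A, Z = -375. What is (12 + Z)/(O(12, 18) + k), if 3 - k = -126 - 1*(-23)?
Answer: -363/70 ≈ -5.1857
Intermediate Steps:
O(A, T) = -3*A
k = 106 (k = 3 - (-126 - 1*(-23)) = 3 - (-126 + 23) = 3 - 1*(-103) = 3 + 103 = 106)
(12 + Z)/(O(12, 18) + k) = (12 - 375)/(-3*12 + 106) = -363/(-36 + 106) = -363/70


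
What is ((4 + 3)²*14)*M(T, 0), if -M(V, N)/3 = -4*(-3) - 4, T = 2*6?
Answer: -16464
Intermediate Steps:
T = 12
M(V, N) = -24 (M(V, N) = -3*(-4*(-3) - 4) = -3*(12 - 4) = -3*8 = -24)
((4 + 3)²*14)*M(T, 0) = ((4 + 3)²*14)*(-24) = (7²*14)*(-24) = (49*14)*(-24) = 686*(-24) = -16464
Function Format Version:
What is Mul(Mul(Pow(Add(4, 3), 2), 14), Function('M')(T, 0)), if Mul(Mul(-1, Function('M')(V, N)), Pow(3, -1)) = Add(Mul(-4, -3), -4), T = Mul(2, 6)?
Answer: -16464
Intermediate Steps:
T = 12
Function('M')(V, N) = -24 (Function('M')(V, N) = Mul(-3, Add(Mul(-4, -3), -4)) = Mul(-3, Add(12, -4)) = Mul(-3, 8) = -24)
Mul(Mul(Pow(Add(4, 3), 2), 14), Function('M')(T, 0)) = Mul(Mul(Pow(Add(4, 3), 2), 14), -24) = Mul(Mul(Pow(7, 2), 14), -24) = Mul(Mul(49, 14), -24) = Mul(686, -24) = -16464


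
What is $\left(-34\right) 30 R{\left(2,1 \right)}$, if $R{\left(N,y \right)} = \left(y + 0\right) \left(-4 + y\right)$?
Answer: $3060$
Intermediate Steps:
$R{\left(N,y \right)} = y \left(-4 + y\right)$
$\left(-34\right) 30 R{\left(2,1 \right)} = \left(-34\right) 30 \cdot 1 \left(-4 + 1\right) = - 1020 \cdot 1 \left(-3\right) = \left(-1020\right) \left(-3\right) = 3060$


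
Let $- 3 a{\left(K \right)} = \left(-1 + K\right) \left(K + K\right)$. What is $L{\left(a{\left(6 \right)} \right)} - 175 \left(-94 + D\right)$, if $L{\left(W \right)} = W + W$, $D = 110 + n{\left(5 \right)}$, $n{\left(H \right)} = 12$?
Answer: $-4940$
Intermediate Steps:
$D = 122$ ($D = 110 + 12 = 122$)
$a{\left(K \right)} = - \frac{2 K \left(-1 + K\right)}{3}$ ($a{\left(K \right)} = - \frac{\left(-1 + K\right) \left(K + K\right)}{3} = - \frac{\left(-1 + K\right) 2 K}{3} = - \frac{2 K \left(-1 + K\right)}{3}$)
$L{\left(W \right)} = 2 W$
$L{\left(a{\left(6 \right)} \right)} - 175 \left(-94 + D\right) = 2 \cdot \frac{2}{3} \cdot 6 \left(1 - 6\right) - 175 \left(-94 + 122\right) = 2 \cdot \frac{2}{3} \cdot 6 \left(1 - 6\right) - 4900 = 2 \cdot \frac{2}{3} \cdot 6 \left(-5\right) - 4900 = 2 \left(-20\right) - 4900 = -40 - 4900 = -4940$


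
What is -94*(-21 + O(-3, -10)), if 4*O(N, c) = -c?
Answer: 1739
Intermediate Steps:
O(N, c) = -c/4 (O(N, c) = (-c)/4 = -c/4)
-94*(-21 + O(-3, -10)) = -94*(-21 - ¼*(-10)) = -94*(-21 + 5/2) = -94*(-37/2) = 1739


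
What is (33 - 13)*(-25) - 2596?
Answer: -3096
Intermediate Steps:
(33 - 13)*(-25) - 2596 = 20*(-25) - 2596 = -500 - 2596 = -3096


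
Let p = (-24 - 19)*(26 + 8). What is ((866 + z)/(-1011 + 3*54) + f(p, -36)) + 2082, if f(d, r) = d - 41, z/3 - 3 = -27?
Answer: 490777/849 ≈ 578.06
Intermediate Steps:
z = -72 (z = 9 + 3*(-27) = 9 - 81 = -72)
p = -1462 (p = -43*34 = -1462)
f(d, r) = -41 + d
((866 + z)/(-1011 + 3*54) + f(p, -36)) + 2082 = ((866 - 72)/(-1011 + 3*54) + (-41 - 1462)) + 2082 = (794/(-1011 + 162) - 1503) + 2082 = (794/(-849) - 1503) + 2082 = (794*(-1/849) - 1503) + 2082 = (-794/849 - 1503) + 2082 = -1276841/849 + 2082 = 490777/849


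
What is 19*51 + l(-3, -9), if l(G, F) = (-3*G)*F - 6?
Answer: 882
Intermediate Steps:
l(G, F) = -6 - 3*F*G (l(G, F) = -3*F*G - 6 = -6 - 3*F*G)
19*51 + l(-3, -9) = 19*51 + (-6 - 3*(-9)*(-3)) = 969 + (-6 - 81) = 969 - 87 = 882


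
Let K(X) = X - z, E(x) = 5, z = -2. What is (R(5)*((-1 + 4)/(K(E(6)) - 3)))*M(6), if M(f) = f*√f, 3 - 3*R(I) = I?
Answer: -3*√6 ≈ -7.3485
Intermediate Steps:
R(I) = 1 - I/3
K(X) = 2 + X (K(X) = X - 1*(-2) = X + 2 = 2 + X)
M(f) = f^(3/2)
(R(5)*((-1 + 4)/(K(E(6)) - 3)))*M(6) = ((1 - ⅓*5)*((-1 + 4)/((2 + 5) - 3)))*6^(3/2) = ((1 - 5/3)*(3/(7 - 3)))*(6*√6) = (-2/4)*(6*√6) = (-⅔*¾)*(6*√6) = -3*√6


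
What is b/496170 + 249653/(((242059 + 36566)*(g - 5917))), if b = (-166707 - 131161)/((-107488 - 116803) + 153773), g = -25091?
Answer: -34231257204751/1679390995264668000 ≈ -2.0383e-5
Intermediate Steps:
b = 148934/35259 (b = -297868/(-224291 + 153773) = -297868/(-70518) = -297868*(-1/70518) = 148934/35259 ≈ 4.2240)
b/496170 + 249653/(((242059 + 36566)*(g - 5917))) = (148934/35259)/496170 + 249653/(((242059 + 36566)*(-25091 - 5917))) = (148934/35259)*(1/496170) + 249653/((278625*(-31008))) = 74467/8747229015 + 249653/(-8639604000) = 74467/8747229015 + 249653*(-1/8639604000) = 74467/8747229015 - 249653/8639604000 = -34231257204751/1679390995264668000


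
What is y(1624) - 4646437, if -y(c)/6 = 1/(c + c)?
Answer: -7545813691/1624 ≈ -4.6464e+6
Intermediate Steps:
y(c) = -3/c (y(c) = -6/(c + c) = -6*1/(2*c) = -3/c)
y(1624) - 4646437 = -3/1624 - 4646437 = -7545813691/1624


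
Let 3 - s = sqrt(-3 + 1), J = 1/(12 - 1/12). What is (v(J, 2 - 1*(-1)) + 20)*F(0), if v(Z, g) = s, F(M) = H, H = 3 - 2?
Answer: 23 - I*sqrt(2) ≈ 23.0 - 1.4142*I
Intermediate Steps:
H = 1
F(M) = 1
J = 12/143 (J = 1/(12 - 1*1/12) = 1/(12 - 1/12) = 1/(143/12) = 12/143 ≈ 0.083916)
s = 3 - I*sqrt(2) (s = 3 - sqrt(-3 + 1) = 3 - sqrt(-2) = 3 - I*sqrt(2) ≈ 3.0 - 1.4142*I)
v(Z, g) = 3 - I*sqrt(2)
(v(J, 2 - 1*(-1)) + 20)*F(0) = ((3 - I*sqrt(2)) + 20)*1 = (23 - I*sqrt(2))*1 = 23 - I*sqrt(2)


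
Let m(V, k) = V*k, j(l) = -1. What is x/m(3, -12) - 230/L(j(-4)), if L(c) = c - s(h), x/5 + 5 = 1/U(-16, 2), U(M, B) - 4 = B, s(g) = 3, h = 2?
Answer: 12565/216 ≈ 58.171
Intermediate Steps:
U(M, B) = 4 + B
x = -145/6 (x = -25 + 5/(4 + 2) = -25 + 5/6 = -25 + 5*(⅙) = -25 + ⅚ = -145/6 ≈ -24.167)
L(c) = -3 + c (L(c) = c - 1*3 = c - 3 = -3 + c)
x/m(3, -12) - 230/L(j(-4)) = -145/(6*(3*(-12))) - 230/(-3 - 1) = -145/6/(-36) - 230/(-4) = -145/6*(-1/36) - 230*(-¼) = 145/216 + 115/2 = 12565/216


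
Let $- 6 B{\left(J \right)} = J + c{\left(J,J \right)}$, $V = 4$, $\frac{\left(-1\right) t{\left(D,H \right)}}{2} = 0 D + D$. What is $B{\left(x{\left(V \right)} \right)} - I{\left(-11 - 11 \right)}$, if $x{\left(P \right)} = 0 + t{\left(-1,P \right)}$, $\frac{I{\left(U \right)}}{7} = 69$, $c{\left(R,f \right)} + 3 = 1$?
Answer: $-483$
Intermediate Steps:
$c{\left(R,f \right)} = -2$ ($c{\left(R,f \right)} = -3 + 1 = -2$)
$t{\left(D,H \right)} = - 2 D$ ($t{\left(D,H \right)} = - 2 \left(0 D + D\right) = - 2 \left(0 + D\right) = - 2 D$)
$I{\left(U \right)} = 483$ ($I{\left(U \right)} = 7 \cdot 69 = 483$)
$x{\left(P \right)} = 2$ ($x{\left(P \right)} = 0 - -2 = 0 + 2 = 2$)
$B{\left(J \right)} = \frac{1}{3} - \frac{J}{6}$ ($B{\left(J \right)} = - \frac{J - 2}{6} = - \frac{-2 + J}{6} = \frac{1}{3} - \frac{J}{6}$)
$B{\left(x{\left(V \right)} \right)} - I{\left(-11 - 11 \right)} = \left(\frac{1}{3} - \frac{1}{3}\right) - 483 = 0 - 483 = -483$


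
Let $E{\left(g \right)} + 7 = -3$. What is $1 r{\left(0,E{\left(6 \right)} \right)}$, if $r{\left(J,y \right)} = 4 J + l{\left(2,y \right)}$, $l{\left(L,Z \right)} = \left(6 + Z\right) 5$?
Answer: $-20$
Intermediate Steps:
$l{\left(L,Z \right)} = 30 + 5 Z$
$E{\left(g \right)} = -10$ ($E{\left(g \right)} = -7 - 3 = -10$)
$r{\left(J,y \right)} = 30 + 4 J + 5 y$ ($r{\left(J,y \right)} = 4 J + \left(30 + 5 y\right) = 30 + 4 J + 5 y$)
$1 r{\left(0,E{\left(6 \right)} \right)} = 1 \left(30 + 4 \cdot 0 + 5 \left(-10\right)\right) = 1 \left(30 + 0 - 50\right) = 1 \left(-20\right) = -20$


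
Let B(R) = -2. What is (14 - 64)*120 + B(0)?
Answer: -6002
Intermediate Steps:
(14 - 64)*120 + B(0) = (14 - 64)*120 - 2 = -50*120 - 2 = -6000 - 2 = -6002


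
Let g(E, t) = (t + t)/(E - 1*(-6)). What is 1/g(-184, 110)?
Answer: -89/110 ≈ -0.80909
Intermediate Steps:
g(E, t) = 2*t/(6 + E) (g(E, t) = (2*t)/(E + 6) = (2*t)/(6 + E) = 2*t/(6 + E))
1/g(-184, 110) = 1/(2*110/(6 - 184)) = 1/(2*110/(-178)) = 1/(2*110*(-1/178)) = 1/(-110/89) = -89/110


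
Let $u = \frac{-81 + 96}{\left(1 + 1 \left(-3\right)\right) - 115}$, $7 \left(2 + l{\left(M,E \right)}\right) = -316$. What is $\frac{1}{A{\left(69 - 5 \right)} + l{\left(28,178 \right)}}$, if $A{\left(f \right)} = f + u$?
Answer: $\frac{273}{4567} \approx 0.059777$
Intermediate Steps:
$l{\left(M,E \right)} = - \frac{330}{7}$ ($l{\left(M,E \right)} = -2 + \frac{1}{7} \left(-316\right) = -2 - \frac{316}{7} = - \frac{330}{7}$)
$u = - \frac{5}{39}$ ($u = \frac{15}{\left(1 - 3\right) - 115} = \frac{15}{-2 - 115} = \frac{15}{-117} = 15 \left(- \frac{1}{117}\right) = - \frac{5}{39} \approx -0.12821$)
$A{\left(f \right)} = - \frac{5}{39} + f$ ($A{\left(f \right)} = f - \frac{5}{39} = - \frac{5}{39} + f$)
$\frac{1}{A{\left(69 - 5 \right)} + l{\left(28,178 \right)}} = \frac{1}{\left(- \frac{5}{39} + \left(69 - 5\right)\right) - \frac{330}{7}} = \frac{1}{\left(- \frac{5}{39} + 64\right) - \frac{330}{7}} = \frac{1}{\frac{2491}{39} - \frac{330}{7}} = \frac{1}{\frac{4567}{273}} = \frac{273}{4567}$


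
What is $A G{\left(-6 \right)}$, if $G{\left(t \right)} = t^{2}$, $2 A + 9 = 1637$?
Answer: $29304$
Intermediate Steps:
$A = 814$ ($A = - \frac{9}{2} + \frac{1}{2} \cdot 1637 = - \frac{9}{2} + \frac{1637}{2} = 814$)
$A G{\left(-6 \right)} = 814 \left(-6\right)^{2} = 814 \cdot 36 = 29304$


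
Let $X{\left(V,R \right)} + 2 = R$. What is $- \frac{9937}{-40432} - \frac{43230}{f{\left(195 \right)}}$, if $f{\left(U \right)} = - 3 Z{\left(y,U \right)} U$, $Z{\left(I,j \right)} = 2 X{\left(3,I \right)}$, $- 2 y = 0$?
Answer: $- \frac{1512827}{82992} \approx -18.229$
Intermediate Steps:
$y = 0$ ($y = \left(- \frac{1}{2}\right) 0 = 0$)
$X{\left(V,R \right)} = -2 + R$
$Z{\left(I,j \right)} = -4 + 2 I$ ($Z{\left(I,j \right)} = 2 \left(-2 + I\right) = -4 + 2 I$)
$f{\left(U \right)} = 12 U$ ($f{\left(U \right)} = - 3 \left(-4 + 2 \cdot 0\right) U = - 3 \left(-4 + 0\right) U = \left(-3\right) \left(-4\right) U = 12 U$)
$- \frac{9937}{-40432} - \frac{43230}{f{\left(195 \right)}} = - \frac{9937}{-40432} - \frac{43230}{12 \cdot 195} = \left(-9937\right) \left(- \frac{1}{40432}\right) - \frac{43230}{2340} = \frac{523}{2128} - \frac{1441}{78} = - \frac{1512827}{82992}$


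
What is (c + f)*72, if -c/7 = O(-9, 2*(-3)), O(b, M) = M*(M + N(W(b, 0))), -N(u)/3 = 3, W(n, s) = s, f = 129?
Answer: -36072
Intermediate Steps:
N(u) = -9 (N(u) = -3*3 = -9)
O(b, M) = M*(-9 + M) (O(b, M) = M*(M - 9) = M*(-9 + M))
c = -630 (c = -7*2*(-3)*(-9 + 2*(-3)) = -(-42)*(-9 - 6) = -(-42)*(-15) = -7*90 = -630)
(c + f)*72 = (-630 + 129)*72 = -501*72 = -36072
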